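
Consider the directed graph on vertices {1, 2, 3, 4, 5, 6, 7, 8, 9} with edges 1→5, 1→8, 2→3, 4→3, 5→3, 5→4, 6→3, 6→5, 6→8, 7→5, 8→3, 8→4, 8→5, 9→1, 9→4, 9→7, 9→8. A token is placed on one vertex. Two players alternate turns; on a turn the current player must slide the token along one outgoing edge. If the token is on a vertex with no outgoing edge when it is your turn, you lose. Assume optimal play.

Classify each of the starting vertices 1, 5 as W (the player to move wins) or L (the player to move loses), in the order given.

Classify positions by backward induction: terminal positions (no move available) are L. From any other position, the mover wins iff some move reaches an L.
Every edge goes from a vertex to one that appears earlier in the order 3, 4, 5, 8, 6, 7, 1, 2, 9, so processing vertices in that order labels each vertex after all of its successors.
3: no outgoing edge → L
4: can move to 3, which is L ⇒ W
5: can move to 3, which is L ⇒ W
8: can move to 3, which is L ⇒ W
6: can move to 3, which is L ⇒ W
7: the only move is to 5(W), a W ⇒ L
1: moves to 8(W), 5(W); every one is W ⇒ L
2: can move to 3, which is L ⇒ W
9: can move to 1, which is L ⇒ W

1: L, 5: W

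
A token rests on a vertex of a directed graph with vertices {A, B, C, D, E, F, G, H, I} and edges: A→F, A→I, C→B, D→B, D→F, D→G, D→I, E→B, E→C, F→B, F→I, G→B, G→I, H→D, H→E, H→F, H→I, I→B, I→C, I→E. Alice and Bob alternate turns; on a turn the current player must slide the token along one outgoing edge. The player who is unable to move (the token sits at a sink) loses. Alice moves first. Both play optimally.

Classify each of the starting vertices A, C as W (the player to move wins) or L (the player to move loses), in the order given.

A: L, C: W

Work bottom-up. With no move the player to move loses. Otherwise the position is W if at least one move leads to an L position for the opponent, and L if every move leads to a W.
Every edge goes from a vertex to one that appears earlier in the order B, C, E, I, G, F, D, H, A, so processing vertices in that order labels each vertex after all of its successors.
B: no outgoing edge → L
C: W (go to B, an L position)
E: W (go to B, an L position)
I: W (go to B, an L position)
G: W (go to B, an L position)
F: W (go to B, an L position)
D: W (go to B, an L position)
H: L (options D(W), F(W), I(W), E(W) are all W)
A: L (options F(W), I(W) are all W)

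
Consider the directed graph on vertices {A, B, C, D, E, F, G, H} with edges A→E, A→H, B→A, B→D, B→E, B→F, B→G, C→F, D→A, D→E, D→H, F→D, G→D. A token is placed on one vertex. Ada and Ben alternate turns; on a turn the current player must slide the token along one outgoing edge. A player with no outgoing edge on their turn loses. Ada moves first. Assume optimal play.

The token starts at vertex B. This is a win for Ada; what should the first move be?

Build the W/L table. Terminal = L. A non-terminal position is W if it has a move to some L; otherwise it is L.
Every edge goes from a vertex to one that appears earlier in the order E, H, A, D, G, F, B, C, so processing vertices in that order labels each vertex after all of its successors.
E: no outgoing edge → L
H: no outgoing edge → L
A: →H(L), so W
D: →H(L), so W
G: →D(W) only, which is W, so L
F: →D(W) only, which is W, so L
B: →F(L), so W
C: →F(L), so W
From B, the L positions reachable in one move are: F, G, E. Any move reaching one of these is winning.

Move to F.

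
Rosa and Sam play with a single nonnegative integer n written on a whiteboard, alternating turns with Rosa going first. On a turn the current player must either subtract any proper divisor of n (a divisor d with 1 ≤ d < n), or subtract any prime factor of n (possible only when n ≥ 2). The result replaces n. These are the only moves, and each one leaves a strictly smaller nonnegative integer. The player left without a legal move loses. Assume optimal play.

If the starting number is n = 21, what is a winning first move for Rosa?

Compute win/loss labels from the base case upward. A position with no move is L. Any other position is W if it can reach an L in one move, else L.
n=0: no move → L
n=1: no move → L
n=2: reaches L-position 0 → W
n=3: reaches L-position 0 → W
n=4: only reaches 2(W), 3(W), all W → L
n=5: reaches L-position 0 → W
n=6: reaches L-position 4 → W
n=7: reaches L-position 0 → W
n=8: reaches L-position 4 → W
n=9: only reaches 6(W), 8(W), all W → L
n=10: reaches L-position 9 → W
n=11: reaches L-position 0 → W
n=12: reaches L-position 9 → W
n=13: reaches L-position 0 → W
n=14: only reaches 7(W), 12(W), 13(W), all W → L
n=15: reaches L-position 14 → W
n=16: reaches L-position 14 → W
n=17: reaches L-position 0 → W
n=18: reaches L-position 9 → W
n=19: reaches L-position 0 → W
n=20: only reaches 10(W), 15(W), 16(W), 18(W), 19(W), all W → L
n=21: reaches L-position 14 → W
From 21, the L positions reachable in one move are: 14, 20. Any move reaching one of these is winning.

Move to 14.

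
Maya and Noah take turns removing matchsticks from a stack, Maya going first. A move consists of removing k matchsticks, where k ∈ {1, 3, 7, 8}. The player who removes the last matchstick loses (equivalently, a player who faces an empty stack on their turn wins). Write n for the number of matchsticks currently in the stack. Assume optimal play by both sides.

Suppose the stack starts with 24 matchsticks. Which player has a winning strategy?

Maya wins.

Build the W/L table. Terminal = W. A non-terminal position is W if it has a move to some L; otherwise it is L.
n=0: no move; the opponent has just taken the last matchstick and therefore loses → W
n=1: only reaches 0(W), which is W → L
n=2: reaches L-position 1 → W
n=3: only reaches 2(W), 0(W), all W → L
n=4: reaches L-position 3 → W
n=5: only reaches 4(W), 2(W), all W → L
n=6: reaches L-position 5 → W
n=7: only reaches 6(W), 4(W), 0(W), all W → L
n=8: reaches L-position 7 → W
n=9: reaches L-position 1 → W
n=10: reaches L-position 7 → W
n=11: reaches L-position 3 → W
n=12: reaches L-position 5 → W
n=13: reaches L-position 5 → W
n=14: reaches L-position 7 → W
n=15: reaches L-position 7 → W
n=16: only reaches 15(W), 13(W), 9(W), 8(W), all W → L
n=17: reaches L-position 16 → W
n=18: only reaches 17(W), 15(W), 11(W), 10(W), all W → L
n=19: reaches L-position 18 → W
n=20: only reaches 19(W), 17(W), 13(W), 12(W), all W → L
n=21: reaches L-position 20 → W
n=22: only reaches 21(W), 19(W), 15(W), 14(W), all W → L
n=23: reaches L-position 22 → W
n=24: reaches L-position 16 → W
The starting position 24 is W: Maya should remove 8, leaving 16, handing over an L position.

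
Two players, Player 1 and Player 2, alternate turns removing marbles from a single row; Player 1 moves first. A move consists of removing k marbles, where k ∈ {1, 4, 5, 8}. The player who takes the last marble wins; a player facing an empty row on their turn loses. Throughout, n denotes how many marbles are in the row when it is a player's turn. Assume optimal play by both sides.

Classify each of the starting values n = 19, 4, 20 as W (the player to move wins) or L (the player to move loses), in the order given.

Build the W/L table. Terminal = L. A non-terminal position is W if it has a move to some L; otherwise it is L.
n=0: no move → L
n=1: W (go to 0, an L position)
n=2: L (sole option 1(W) is W)
n=3: W (go to 2, an L position)
n=4: W (go to 0, an L position)
n=5: W (go to 0, an L position)
n=6: W (go to 2, an L position)
n=7: W (go to 2, an L position)
n=8: W (go to 0, an L position)
n=9: L (options 8(W), 5(W), 4(W), 1(W) are all W)
n=10: W (go to 9, an L position)
n=11: L (options 10(W), 7(W), 6(W), 3(W) are all W)
n=12: W (go to 11, an L position)
n=13: W (go to 9, an L position)
n=14: W (go to 9, an L position)
n=15: W (go to 11, an L position)
n=16: W (go to 11, an L position)
n=17: W (go to 9, an L position)
n=18: L (options 17(W), 14(W), 13(W), 10(W) are all W)
n=19: W (go to 18, an L position)
n=20: L (options 19(W), 16(W), 15(W), 12(W) are all W)

19: W, 4: W, 20: L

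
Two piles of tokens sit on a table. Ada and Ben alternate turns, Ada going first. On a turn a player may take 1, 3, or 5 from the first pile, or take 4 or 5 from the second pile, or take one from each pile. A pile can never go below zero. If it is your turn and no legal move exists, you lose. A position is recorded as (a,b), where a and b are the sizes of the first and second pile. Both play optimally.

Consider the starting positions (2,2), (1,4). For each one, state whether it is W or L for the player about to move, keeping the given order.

(2,2): L, (1,4): W

Build the W/L table. Terminal = L. A non-terminal position is W if it has a move to some L; otherwise it is L.
No move ever increases a pile, so every position that can arise here has a ≤ 2 and b ≤ 4; it is enough to label the cells with 0 ≤ a ≤ 2 and 0 ≤ b ≤ 4.
Every move lowers a or b (never raises either), so fill the grid row by row in increasing a, and left to right within a row: each cell's successors are then already labelled.
      b=0  b=1  b=2  b=3  b=4
a=0:    L    L    L    L    W
a=1:    W    W    W    W    W
a=2:    L    L    L    L    W
Cells with no legal move (terminal, hence L): (0,0), (0,1), (0,2), (0,3).
The remaining L cells, each justified by listing all of its moves:
(2,0): the only move is to (1,0)(W), a W ⇒ L
(2,1): moves to (1,1)(W), (1,0)(W); every one is W ⇒ L
(2,2): moves to (1,2)(W), (1,1)(W); every one is W ⇒ L
(2,3): moves to (1,3)(W), (1,2)(W); every one is W ⇒ L
Every other cell has at least one move into one of the L cells above, so it is W.
(2,2): one of the L cells justified above, so L
(1,4): the move to (0,3) reaches an L cell, so W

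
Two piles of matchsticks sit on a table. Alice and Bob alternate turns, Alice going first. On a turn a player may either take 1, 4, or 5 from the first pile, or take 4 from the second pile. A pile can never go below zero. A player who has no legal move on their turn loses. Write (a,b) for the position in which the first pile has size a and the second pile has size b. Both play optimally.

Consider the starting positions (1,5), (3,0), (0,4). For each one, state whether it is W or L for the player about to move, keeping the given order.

Use the standard recursion: the mover loses at a terminal position; elsewhere, the mover wins exactly when some move hands the opponent an L position.
No move ever increases a pile, so every position that can arise here has a ≤ 3 and b ≤ 5; it is enough to label the cells with 0 ≤ a ≤ 3 and 0 ≤ b ≤ 5.
Every move lowers a or b (never raises either), so fill the grid row by row in increasing a, and left to right within a row: each cell's successors are then already labelled.
      b=0  b=1  b=2  b=3  b=4  b=5
a=0:    L    L    L    L    W    W
a=1:    W    W    W    W    L    L
a=2:    L    L    L    L    W    W
a=3:    W    W    W    W    L    L
Cells with no legal move (terminal, hence L): (0,0), (0,1), (0,2), (0,3).
The remaining L cells, each justified by listing all of its moves:
(1,4): moves to (0,4)(W), (1,0)(W); every one is W ⇒ L
(1,5): moves to (0,5)(W), (1,1)(W); every one is W ⇒ L
(2,0): the only move is to (1,0)(W), a W ⇒ L
(2,1): the only move is to (1,1)(W), a W ⇒ L
(2,2): the only move is to (1,2)(W), a W ⇒ L
(2,3): the only move is to (1,3)(W), a W ⇒ L
(3,4): moves to (2,4)(W), (3,0)(W); every one is W ⇒ L
(3,5): moves to (2,5)(W), (3,1)(W); every one is W ⇒ L
Every other cell has at least one move into one of the L cells above, so it is W.
(1,5): one of the L cells justified above, so L
(3,0): the move to (2,0) reaches an L cell, so W
(0,4): the move to (0,0) reaches an L cell, so W

(1,5): L, (3,0): W, (0,4): W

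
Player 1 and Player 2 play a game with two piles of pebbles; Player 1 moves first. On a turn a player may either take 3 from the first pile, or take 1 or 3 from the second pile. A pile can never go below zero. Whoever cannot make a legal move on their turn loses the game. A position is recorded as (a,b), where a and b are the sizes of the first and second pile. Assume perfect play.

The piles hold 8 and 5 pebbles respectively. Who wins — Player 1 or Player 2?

Work bottom-up. With no move the player to move loses. Otherwise the position is W if at least one move leads to an L position for the opponent, and L if every move leads to a W.
No move ever increases a pile, so every position that can arise here has a ≤ 8 and b ≤ 5; it is enough to label the cells with 0 ≤ a ≤ 8 and 0 ≤ b ≤ 5.
Every move lowers a or b (never raises either), so fill the grid row by row in increasing a, and left to right within a row: each cell's successors are then already labelled.
      b=0  b=1  b=2  b=3  b=4  b=5
a=0:    L    W    L    W    L    W
a=1:    L    W    L    W    L    W
a=2:    L    W    L    W    L    W
a=3:    W    L    W    L    W    L
a=4:    W    L    W    L    W    L
a=5:    W    L    W    L    W    L
a=6:    L    W    L    W    L    W
a=7:    L    W    L    W    L    W
a=8:    L    W    L    W    L    W
Cells with no legal move (terminal, hence L): (0,0), (1,0), (2,0).
The remaining L cells, each justified by listing all of its moves:
(0,2): the only move is to (0,1)(W), a W ⇒ L
(0,4): moves to (0,3)(W), (0,1)(W); every one is W ⇒ L
(1,2): the only move is to (1,1)(W), a W ⇒ L
(1,4): moves to (1,3)(W), (1,1)(W); every one is W ⇒ L
(2,2): the only move is to (2,1)(W), a W ⇒ L
(2,4): moves to (2,3)(W), (2,1)(W); every one is W ⇒ L
(3,1): moves to (0,1)(W), (3,0)(W); every one is W ⇒ L
(3,3): moves to (0,3)(W), (3,2)(W), (3,0)(W); every one is W ⇒ L
(3,5): moves to (0,5)(W), (3,4)(W), (3,2)(W); every one is W ⇒ L
(4,1): moves to (1,1)(W), (4,0)(W); every one is W ⇒ L
(4,3): moves to (1,3)(W), (4,2)(W), (4,0)(W); every one is W ⇒ L
(4,5): moves to (1,5)(W), (4,4)(W), (4,2)(W); every one is W ⇒ L
(5,1): moves to (2,1)(W), (5,0)(W); every one is W ⇒ L
(5,3): moves to (2,3)(W), (5,2)(W), (5,0)(W); every one is W ⇒ L
(5,5): moves to (2,5)(W), (5,4)(W), (5,2)(W); every one is W ⇒ L
(6,0): the only move is to (3,0)(W), a W ⇒ L
(6,2): moves to (3,2)(W), (6,1)(W); every one is W ⇒ L
(6,4): moves to (3,4)(W), (6,3)(W), (6,1)(W); every one is W ⇒ L
(7,0): the only move is to (4,0)(W), a W ⇒ L
(7,2): moves to (4,2)(W), (7,1)(W); every one is W ⇒ L
(7,4): moves to (4,4)(W), (7,3)(W), (7,1)(W); every one is W ⇒ L
(8,0): the only move is to (5,0)(W), a W ⇒ L
(8,2): moves to (5,2)(W), (8,1)(W); every one is W ⇒ L
(8,4): moves to (5,4)(W), (8,3)(W), (8,1)(W); every one is W ⇒ L
Every other cell has at least one move into one of the L cells above, so it is W.
The starting position (8,5) is W: Player 1 should move to (5,5), handing over an L position.

Player 1 wins.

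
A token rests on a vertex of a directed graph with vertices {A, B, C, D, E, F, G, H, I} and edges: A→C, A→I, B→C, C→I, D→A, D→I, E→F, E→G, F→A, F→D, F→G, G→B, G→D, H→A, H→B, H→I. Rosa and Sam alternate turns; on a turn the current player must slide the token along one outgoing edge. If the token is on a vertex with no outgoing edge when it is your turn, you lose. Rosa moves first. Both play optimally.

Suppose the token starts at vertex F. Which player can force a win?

Work bottom-up. With no move the player to move loses. Otherwise the position is W if at least one move leads to an L position for the opponent, and L if every move leads to a W.
Every edge goes from a vertex to one that appears earlier in the order I, C, A, B, D, H, G, F, E, so processing vertices in that order labels each vertex after all of its successors.
I: no outgoing edge → L
C: W (go to I, an L position)
A: W (go to I, an L position)
B: L (sole option C(W) is W)
D: W (go to I, an L position)
H: W (go to B, an L position)
G: W (go to B, an L position)
F: L (options G(W), D(W), A(W) are all W)
E: W (go to F, an L position)
Every move from F reaches a W position, so the mover loses.

Sam wins.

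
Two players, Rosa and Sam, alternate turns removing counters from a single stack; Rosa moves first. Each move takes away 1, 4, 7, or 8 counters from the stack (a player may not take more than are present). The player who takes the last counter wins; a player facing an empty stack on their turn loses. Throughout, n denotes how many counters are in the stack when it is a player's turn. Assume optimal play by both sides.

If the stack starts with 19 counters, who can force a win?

Compute win/loss labels from the base case upward. A position with no move is L. Any other position is W if it can reach an L in one move, else L.
n=0: no move → L
n=1: can move to 0, which is L ⇒ W
n=2: the only move is to 1(W), a W ⇒ L
n=3: can move to 2, which is L ⇒ W
n=4: can move to 0, which is L ⇒ W
n=5: moves to 4(W), 1(W); every one is W ⇒ L
n=6: can move to 5, which is L ⇒ W
n=7: can move to 0, which is L ⇒ W
n=8: can move to 0, which is L ⇒ W
n=9: can move to 5, which is L ⇒ W
n=10: can move to 2, which is L ⇒ W
n=11: moves to 10(W), 7(W), 4(W), 3(W); every one is W ⇒ L
n=12: can move to 11, which is L ⇒ W
n=13: can move to 5, which is L ⇒ W
n=14: moves to 13(W), 10(W), 7(W), 6(W); every one is W ⇒ L
n=15: can move to 14, which is L ⇒ W
n=16: moves to 15(W), 12(W), 9(W), 8(W); every one is W ⇒ L
n=17: can move to 16, which is L ⇒ W
n=18: can move to 14, which is L ⇒ W
n=19: can move to 11, which is L ⇒ W
The starting position 19 is W: Rosa should remove 8, leaving 11, handing over an L position.

Rosa wins.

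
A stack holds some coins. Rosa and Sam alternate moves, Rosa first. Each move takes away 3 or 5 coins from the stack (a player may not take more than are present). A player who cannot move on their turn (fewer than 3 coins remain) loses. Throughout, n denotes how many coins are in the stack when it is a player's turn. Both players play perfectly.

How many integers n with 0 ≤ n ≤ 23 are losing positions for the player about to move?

Build the W/L table. Terminal = L. A non-terminal position is W if it has a move to some L; otherwise it is L.
n=0: no move → L
n=1: no move → L
n=2: no move → L
n=3: reaches L-position 0 → W
n=4: reaches L-position 1 → W
n=5: reaches L-position 2 → W
n=6: reaches L-position 1 → W
n=7: reaches L-position 2 → W
n=8: only reaches 5(W), 3(W), all W → L
n=9: only reaches 6(W), 4(W), all W → L
n=10: only reaches 7(W), 5(W), all W → L
n=11: reaches L-position 8 → W
n=12: reaches L-position 9 → W
n=13: reaches L-position 10 → W
n=14: reaches L-position 9 → W
n=15: reaches L-position 10 → W
n=16: only reaches 13(W), 11(W), all W → L
n=17: only reaches 14(W), 12(W), all W → L
n=18: only reaches 15(W), 13(W), all W → L
n=19: reaches L-position 16 → W
n=20: reaches L-position 17 → W
n=21: reaches L-position 18 → W
n=22: reaches L-position 17 → W
n=23: reaches L-position 18 → W
L entries with 0 ≤ n ≤ 23: n = 0, 1, 2, 8, 9, 10, 16, 17, 18; that makes 9.

9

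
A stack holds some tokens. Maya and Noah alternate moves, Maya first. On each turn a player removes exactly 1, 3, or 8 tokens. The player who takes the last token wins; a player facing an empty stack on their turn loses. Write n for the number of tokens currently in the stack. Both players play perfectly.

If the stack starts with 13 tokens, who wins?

Noah wins.

Build the W/L table. Terminal = L. A non-terminal position is W if it has a move to some L; otherwise it is L.
n=0: no move → L
n=1: W (go to 0, an L position)
n=2: L (sole option 1(W) is W)
n=3: W (go to 2, an L position)
n=4: L (options 3(W), 1(W) are all W)
n=5: W (go to 4, an L position)
n=6: L (options 5(W), 3(W) are all W)
n=7: W (go to 6, an L position)
n=8: W (go to 0, an L position)
n=9: W (go to 6, an L position)
n=10: W (go to 2, an L position)
n=11: L (options 10(W), 8(W), 3(W) are all W)
n=12: W (go to 11, an L position)
n=13: L (options 12(W), 10(W), 5(W) are all W)
The starting position 13 is L: whatever Maya does, the opponent receives a W position.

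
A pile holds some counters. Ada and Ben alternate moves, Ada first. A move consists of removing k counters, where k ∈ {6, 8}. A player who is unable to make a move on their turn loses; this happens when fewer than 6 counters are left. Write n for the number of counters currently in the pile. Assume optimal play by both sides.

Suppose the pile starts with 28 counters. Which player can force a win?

Ben wins.

Work bottom-up. With no move the player to move loses. Otherwise the position is W if at least one move leads to an L position for the opponent, and L if every move leads to a W.
n=0: no move → L
n=1: no move → L
n=2: no move → L
n=3: no move → L
n=4: no move → L
n=5: no move → L
n=6: →0(L), so W
n=7: →1(L), so W
n=8: →2(L), so W
n=9: →3(L), so W
n=10: →4(L), so W
n=11: →5(L), so W
n=12: →4(L), so W
n=13: →5(L), so W
n=14: →8(W), 6(W) — all W, so L
n=15: →9(W), 7(W) — all W, so L
n=16: →10(W), 8(W) — all W, so L
n=17: →11(W), 9(W) — all W, so L
n=18: →12(W), 10(W) — all W, so L
n=19: →13(W), 11(W) — all W, so L
n=20: →14(L), so W
n=21: →15(L), so W
n=22: →16(L), so W
n=23: →17(L), so W
n=24: →18(L), so W
n=25: →19(L), so W
n=26: →18(L), so W
n=27: →19(L), so W
n=28: →22(W), 20(W) — all W, so L
Every move from 28 reaches a W position, so the mover loses.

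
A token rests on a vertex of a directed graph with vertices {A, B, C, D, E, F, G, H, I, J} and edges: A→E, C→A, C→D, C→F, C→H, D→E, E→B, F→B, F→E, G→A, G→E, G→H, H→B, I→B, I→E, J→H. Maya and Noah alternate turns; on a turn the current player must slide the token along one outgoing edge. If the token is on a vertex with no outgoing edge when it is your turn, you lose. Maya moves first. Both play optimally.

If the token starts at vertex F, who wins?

Use the standard recursion: the mover loses at a terminal position; elsewhere, the mover wins exactly when some move hands the opponent an L position.
Every edge goes from a vertex to one that appears earlier in the order B, E, H, A, D, J, F, I, C, G, so processing vertices in that order labels each vertex after all of its successors.
B: no outgoing edge → L
E: reaches L-position B → W
H: reaches L-position B → W
A: only reaches E(W), which is W → L
D: only reaches E(W), which is W → L
J: only reaches H(W), which is W → L
F: reaches L-position B → W
I: reaches L-position B → W
C: reaches L-position D → W
G: reaches L-position A → W
The starting position F is W: Maya should move to B, handing over an L position.

Maya wins.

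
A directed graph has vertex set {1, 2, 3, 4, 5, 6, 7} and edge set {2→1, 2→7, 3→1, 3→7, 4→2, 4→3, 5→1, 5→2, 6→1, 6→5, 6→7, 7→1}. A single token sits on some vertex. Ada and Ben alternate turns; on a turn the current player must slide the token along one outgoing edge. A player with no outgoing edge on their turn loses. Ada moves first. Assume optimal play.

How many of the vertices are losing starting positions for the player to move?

2

Classify positions by backward induction: terminal positions (no move available) are L. From any other position, the mover wins iff some move reaches an L.
Every edge goes from a vertex to one that appears earlier in the order 1, 7, 2, 3, 5, 4, 6, so processing vertices in that order labels each vertex after all of its successors.
1: no outgoing edge → L
7: →1(L), so W
2: →1(L), so W
3: →1(L), so W
5: →1(L), so W
4: →3(W), 2(W) — all W, so L
6: →1(L), so W
The L vertices are 1, 4; that is 2 in all.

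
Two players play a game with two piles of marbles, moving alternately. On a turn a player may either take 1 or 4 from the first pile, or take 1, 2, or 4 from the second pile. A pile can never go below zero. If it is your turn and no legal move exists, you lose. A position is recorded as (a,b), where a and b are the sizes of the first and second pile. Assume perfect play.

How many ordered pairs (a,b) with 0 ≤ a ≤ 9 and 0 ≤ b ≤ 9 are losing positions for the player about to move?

34

Build the W/L table. Terminal = L. A non-terminal position is W if it has a move to some L; otherwise it is L.
Every move lowers a or b (never raises either), so fill the grid row by row in increasing a, and left to right within a row: each cell's successors are then already labelled.
      b=0  b=1  b=2  b=3  b=4  b=5  b=6  b=7  b=8  b=9
a=0:    L    W    W    L    W    W    L    W    W    L
a=1:    W    L    W    W    L    W    W    L    W    W
a=2:    L    W    W    L    W    W    L    W    W    L
a=3:    W    L    W    W    L    W    W    L    W    W
a=4:    W    W    L    W    W    L    W    W    L    W
a=5:    L    W    W    L    W    W    L    W    W    L
a=6:    W    L    W    W    L    W    W    L    W    W
a=7:    L    W    W    L    W    W    L    W    W    L
a=8:    W    L    W    W    L    W    W    L    W    W
a=9:    W    W    L    W    W    L    W    W    L    W
Cells with no legal move (terminal, hence L): (0,0).
The remaining L cells, each justified by listing all of its moves:
(0,3): →(0,2)(W), (0,1)(W) — all W, so L
(0,6): →(0,5)(W), (0,4)(W), (0,2)(W) — all W, so L
(0,9): →(0,8)(W), (0,7)(W), (0,5)(W) — all W, so L
(1,1): →(0,1)(W), (1,0)(W) — all W, so L
(1,4): →(0,4)(W), (1,3)(W), (1,2)(W), (1,0)(W) — all W, so L
(1,7): →(0,7)(W), (1,6)(W), (1,5)(W), (1,3)(W) — all W, so L
(2,0): →(1,0)(W) only, which is W, so L
(2,3): →(1,3)(W), (2,2)(W), (2,1)(W) — all W, so L
(2,6): →(1,6)(W), (2,5)(W), (2,4)(W), (2,2)(W) — all W, so L
(2,9): →(1,9)(W), (2,8)(W), (2,7)(W), (2,5)(W) — all W, so L
(3,1): →(2,1)(W), (3,0)(W) — all W, so L
(3,4): →(2,4)(W), (3,3)(W), (3,2)(W), (3,0)(W) — all W, so L
(3,7): →(2,7)(W), (3,6)(W), (3,5)(W), (3,3)(W) — all W, so L
(4,2): →(3,2)(W), (0,2)(W), (4,1)(W), (4,0)(W) — all W, so L
(4,5): →(3,5)(W), (0,5)(W), (4,4)(W), (4,3)(W), (4,1)(W) — all W, so L
(4,8): →(3,8)(W), (0,8)(W), (4,7)(W), (4,6)(W), (4,4)(W) — all W, so L
(5,0): →(4,0)(W), (1,0)(W) — all W, so L
(5,3): →(4,3)(W), (1,3)(W), (5,2)(W), (5,1)(W) — all W, so L
(5,6): →(4,6)(W), (1,6)(W), (5,5)(W), (5,4)(W), (5,2)(W) — all W, so L
(5,9): →(4,9)(W), (1,9)(W), (5,8)(W), (5,7)(W), (5,5)(W) — all W, so L
(6,1): →(5,1)(W), (2,1)(W), (6,0)(W) — all W, so L
(6,4): →(5,4)(W), (2,4)(W), (6,3)(W), (6,2)(W), (6,0)(W) — all W, so L
(6,7): →(5,7)(W), (2,7)(W), (6,6)(W), (6,5)(W), (6,3)(W) — all W, so L
(7,0): →(6,0)(W), (3,0)(W) — all W, so L
(7,3): →(6,3)(W), (3,3)(W), (7,2)(W), (7,1)(W) — all W, so L
(7,6): →(6,6)(W), (3,6)(W), (7,5)(W), (7,4)(W), (7,2)(W) — all W, so L
(7,9): →(6,9)(W), (3,9)(W), (7,8)(W), (7,7)(W), (7,5)(W) — all W, so L
(8,1): →(7,1)(W), (4,1)(W), (8,0)(W) — all W, so L
(8,4): →(7,4)(W), (4,4)(W), (8,3)(W), (8,2)(W), (8,0)(W) — all W, so L
(8,7): →(7,7)(W), (4,7)(W), (8,6)(W), (8,5)(W), (8,3)(W) — all W, so L
(9,2): →(8,2)(W), (5,2)(W), (9,1)(W), (9,0)(W) — all W, so L
(9,5): →(8,5)(W), (5,5)(W), (9,4)(W), (9,3)(W), (9,1)(W) — all W, so L
(9,8): →(8,8)(W), (5,8)(W), (9,7)(W), (9,6)(W), (9,4)(W) — all W, so L
Every other cell has at least one move into one of the L cells above, so it is W.
L cells per row: a=0: 4, a=1: 3, a=2: 4, a=3: 3, a=4: 3, a=5: 4, a=6: 3, a=7: 4, a=8: 3, a=9: 3; total 34.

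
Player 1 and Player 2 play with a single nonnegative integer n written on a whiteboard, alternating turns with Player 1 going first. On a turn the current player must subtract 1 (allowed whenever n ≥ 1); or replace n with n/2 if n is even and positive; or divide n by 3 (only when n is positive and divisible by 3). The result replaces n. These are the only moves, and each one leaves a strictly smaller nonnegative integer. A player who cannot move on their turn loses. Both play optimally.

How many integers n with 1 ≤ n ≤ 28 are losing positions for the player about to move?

11

Use the standard recursion: the mover loses at a terminal position; elsewhere, the mover wins exactly when some move hands the opponent an L position.
n=0: no move → L
n=1: reaches L-position 0 → W
n=2: only reaches 1(W), which is W → L
n=3: reaches L-position 2 → W
n=4: reaches L-position 2 → W
n=5: only reaches 4(W), which is W → L
n=6: reaches L-position 2 → W
n=7: only reaches 6(W), which is W → L
n=8: reaches L-position 7 → W
n=9: only reaches 3(W), 8(W), all W → L
n=10: reaches L-position 5 → W
n=11: only reaches 10(W), which is W → L
n=12: reaches L-position 11 → W
n=13: only reaches 12(W), which is W → L
n=14: reaches L-position 7 → W
n=15: reaches L-position 5 → W
n=16: only reaches 8(W), 15(W), all W → L
n=17: reaches L-position 16 → W
n=18: reaches L-position 9 → W
n=19: only reaches 18(W), which is W → L
n=20: reaches L-position 19 → W
n=21: reaches L-position 7 → W
n=22: reaches L-position 11 → W
n=23: only reaches 22(W), which is W → L
n=24: reaches L-position 23 → W
n=25: only reaches 24(W), which is W → L
n=26: reaches L-position 13 → W
n=27: reaches L-position 9 → W
n=28: only reaches 14(W), 27(W), all W → L
L entries with 1 ≤ n ≤ 28 (n=0 is outside the asked range and is not counted): n = 2, 5, 7, 9, 11, 13, 16, 19, 23, 25, 28; that makes 11.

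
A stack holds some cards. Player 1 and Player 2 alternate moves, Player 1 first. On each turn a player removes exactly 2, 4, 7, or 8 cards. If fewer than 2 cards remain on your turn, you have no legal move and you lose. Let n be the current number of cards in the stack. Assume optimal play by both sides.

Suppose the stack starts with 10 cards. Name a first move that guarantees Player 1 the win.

Remove 4, leaving 6.

Build the W/L table. Terminal = L. A non-terminal position is W if it has a move to some L; otherwise it is L.
n=0: no move → L
n=1: no move → L
n=2: reaches L-position 0 → W
n=3: reaches L-position 1 → W
n=4: reaches L-position 0 → W
n=5: reaches L-position 1 → W
n=6: only reaches 4(W), 2(W), all W → L
n=7: reaches L-position 0 → W
n=8: reaches L-position 6 → W
n=9: reaches L-position 1 → W
n=10: reaches L-position 6 → W
From 10, the L positions reachable in one move are: 6.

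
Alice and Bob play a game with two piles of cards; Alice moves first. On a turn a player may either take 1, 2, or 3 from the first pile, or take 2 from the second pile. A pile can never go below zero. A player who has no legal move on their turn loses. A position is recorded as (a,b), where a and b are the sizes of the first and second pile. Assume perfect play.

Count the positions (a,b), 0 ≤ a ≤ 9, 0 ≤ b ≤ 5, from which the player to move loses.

Label each position W (a win for the player to move) or L (a loss). A position with no legal move is L; any other position is W exactly when some move reaches an L, and L when every move reaches a W.
Every move lowers a or b (never raises either), so fill the grid row by row in increasing a, and left to right within a row: each cell's successors are then already labelled.
      b=0  b=1  b=2  b=3  b=4  b=5
a=0:    L    L    W    W    L    L
a=1:    W    W    L    L    W    W
a=2:    W    W    W    W    W    W
a=3:    W    W    W    W    W    W
a=4:    L    L    W    W    L    L
a=5:    W    W    L    L    W    W
a=6:    W    W    W    W    W    W
a=7:    W    W    W    W    W    W
a=8:    L    L    W    W    L    L
a=9:    W    W    L    L    W    W
Cells with no legal move (terminal, hence L): (0,0), (0,1).
The remaining L cells, each justified by listing all of its moves:
(0,4): only reaches (0,2)(W), which is W → L
(0,5): only reaches (0,3)(W), which is W → L
(1,2): only reaches (0,2)(W), (1,0)(W), all W → L
(1,3): only reaches (0,3)(W), (1,1)(W), all W → L
(4,0): only reaches (3,0)(W), (2,0)(W), (1,0)(W), all W → L
(4,1): only reaches (3,1)(W), (2,1)(W), (1,1)(W), all W → L
(4,4): only reaches (3,4)(W), (2,4)(W), (1,4)(W), (4,2)(W), all W → L
(4,5): only reaches (3,5)(W), (2,5)(W), (1,5)(W), (4,3)(W), all W → L
(5,2): only reaches (4,2)(W), (3,2)(W), (2,2)(W), (5,0)(W), all W → L
(5,3): only reaches (4,3)(W), (3,3)(W), (2,3)(W), (5,1)(W), all W → L
(8,0): only reaches (7,0)(W), (6,0)(W), (5,0)(W), all W → L
(8,1): only reaches (7,1)(W), (6,1)(W), (5,1)(W), all W → L
(8,4): only reaches (7,4)(W), (6,4)(W), (5,4)(W), (8,2)(W), all W → L
(8,5): only reaches (7,5)(W), (6,5)(W), (5,5)(W), (8,3)(W), all W → L
(9,2): only reaches (8,2)(W), (7,2)(W), (6,2)(W), (9,0)(W), all W → L
(9,3): only reaches (8,3)(W), (7,3)(W), (6,3)(W), (9,1)(W), all W → L
Every other cell has at least one move into one of the L cells above, so it is W.
L cells per row: a=0: 4, a=1: 2, a=2: 0, a=3: 0, a=4: 4, a=5: 2, a=6: 0, a=7: 0, a=8: 4, a=9: 2; total 18.

18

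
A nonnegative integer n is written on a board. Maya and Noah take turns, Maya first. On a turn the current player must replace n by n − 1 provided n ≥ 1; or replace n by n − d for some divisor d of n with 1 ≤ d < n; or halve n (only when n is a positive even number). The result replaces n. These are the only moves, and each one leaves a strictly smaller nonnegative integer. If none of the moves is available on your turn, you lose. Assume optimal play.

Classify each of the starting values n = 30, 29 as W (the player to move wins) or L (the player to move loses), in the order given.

30: W, 29: L

Compute win/loss labels from the base case upward. A position with no move is L. Any other position is W if it can reach an L in one move, else L.
n=0: no move → L
n=1: can move to 0, which is L ⇒ W
n=2: the only move is to 1(W), a W ⇒ L
n=3: can move to 2, which is L ⇒ W
n=4: can move to 2, which is L ⇒ W
n=5: the only move is to 4(W), a W ⇒ L
n=6: can move to 5, which is L ⇒ W
n=7: the only move is to 6(W), a W ⇒ L
n=8: can move to 7, which is L ⇒ W
n=9: moves to 6(W), 8(W); every one is W ⇒ L
n=10: can move to 5, which is L ⇒ W
n=11: the only move is to 10(W), a W ⇒ L
n=12: can move to 9, which is L ⇒ W
n=13: the only move is to 12(W), a W ⇒ L
n=14: can move to 7, which is L ⇒ W
n=15: moves to 10(W), 12(W), 14(W); every one is W ⇒ L
n=16: can move to 15, which is L ⇒ W
n=17: the only move is to 16(W), a W ⇒ L
n=18: can move to 9, which is L ⇒ W
n=19: the only move is to 18(W), a W ⇒ L
n=20: can move to 15, which is L ⇒ W
n=21: moves to 14(W), 18(W), 20(W); every one is W ⇒ L
n=22: can move to 11, which is L ⇒ W
n=23: the only move is to 22(W), a W ⇒ L
n=24: can move to 21, which is L ⇒ W
n=25: moves to 20(W), 24(W); every one is W ⇒ L
n=26: can move to 13, which is L ⇒ W
n=27: moves to 18(W), 24(W), 26(W); every one is W ⇒ L
n=28: can move to 21, which is L ⇒ W
n=29: the only move is to 28(W), a W ⇒ L
n=30: can move to 15, which is L ⇒ W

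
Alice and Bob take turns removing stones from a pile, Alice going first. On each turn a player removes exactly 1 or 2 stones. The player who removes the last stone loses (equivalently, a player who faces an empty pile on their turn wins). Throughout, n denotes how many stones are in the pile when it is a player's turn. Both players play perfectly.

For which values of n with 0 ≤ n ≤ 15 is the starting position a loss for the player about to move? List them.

Use the standard recursion: the mover wins at a terminal position; elsewhere, the mover wins exactly when some move hands the opponent an L position.
n=0: no move; the opponent has just taken the last stone and therefore loses → W
n=1: only reaches 0(W), which is W → L
n=2: reaches L-position 1 → W
n=3: reaches L-position 1 → W
n=4: only reaches 3(W), 2(W), all W → L
n=5: reaches L-position 4 → W
n=6: reaches L-position 4 → W
n=7: only reaches 6(W), 5(W), all W → L
n=8: reaches L-position 7 → W
n=9: reaches L-position 7 → W
n=10: only reaches 9(W), 8(W), all W → L
n=11: reaches L-position 10 → W
n=12: reaches L-position 10 → W
n=13: only reaches 12(W), 11(W), all W → L
n=14: reaches L-position 13 → W
n=15: reaches L-position 13 → W
Reading off the rows marked L gives the requested list; there are 5 such values of n.

1, 4, 7, 10, 13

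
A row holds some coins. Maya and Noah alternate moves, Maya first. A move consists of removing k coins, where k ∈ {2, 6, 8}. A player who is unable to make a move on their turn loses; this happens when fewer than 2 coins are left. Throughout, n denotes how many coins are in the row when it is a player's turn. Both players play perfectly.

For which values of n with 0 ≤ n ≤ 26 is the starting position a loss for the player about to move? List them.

0, 1, 4, 5, 14, 15, 18, 19

Work bottom-up. With no move the player to move loses. Otherwise the position is W if at least one move leads to an L position for the opponent, and L if every move leads to a W.
n=0: no move → L
n=1: no move → L
n=2: reaches L-position 0 → W
n=3: reaches L-position 1 → W
n=4: only reaches 2(W), which is W → L
n=5: only reaches 3(W), which is W → L
n=6: reaches L-position 4 → W
n=7: reaches L-position 5 → W
n=8: reaches L-position 0 → W
n=9: reaches L-position 1 → W
n=10: reaches L-position 4 → W
n=11: reaches L-position 5 → W
n=12: reaches L-position 4 → W
n=13: reaches L-position 5 → W
n=14: only reaches 12(W), 8(W), 6(W), all W → L
n=15: only reaches 13(W), 9(W), 7(W), all W → L
n=16: reaches L-position 14 → W
n=17: reaches L-position 15 → W
n=18: only reaches 16(W), 12(W), 10(W), all W → L
n=19: only reaches 17(W), 13(W), 11(W), all W → L
n=20: reaches L-position 18 → W
n=21: reaches L-position 19 → W
n=22: reaches L-position 14 → W
n=23: reaches L-position 15 → W
n=24: reaches L-position 18 → W
n=25: reaches L-position 19 → W
n=26: reaches L-position 18 → W
Reading off the rows marked L gives the requested list; there are 8 such values of n.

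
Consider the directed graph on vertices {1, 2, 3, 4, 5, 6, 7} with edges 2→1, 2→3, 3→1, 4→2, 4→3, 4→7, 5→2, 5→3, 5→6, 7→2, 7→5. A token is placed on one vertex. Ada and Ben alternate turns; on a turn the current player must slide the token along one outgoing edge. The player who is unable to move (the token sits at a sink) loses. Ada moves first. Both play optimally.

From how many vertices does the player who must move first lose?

3

Label each position W (a win for the player to move) or L (a loss). A position with no legal move is L; any other position is W exactly when some move reaches an L, and L when every move reaches a W.
Every edge goes from a vertex to one that appears earlier in the order 6, 1, 3, 2, 5, 7, 4, so processing vertices in that order labels each vertex after all of its successors.
6: no outgoing edge → L
1: no outgoing edge → L
3: reaches L-position 1 → W
2: reaches L-position 1 → W
5: reaches L-position 6 → W
7: only reaches 5(W), 2(W), all W → L
4: reaches L-position 7 → W
The L vertices are 1, 6, 7; that is 3 in all.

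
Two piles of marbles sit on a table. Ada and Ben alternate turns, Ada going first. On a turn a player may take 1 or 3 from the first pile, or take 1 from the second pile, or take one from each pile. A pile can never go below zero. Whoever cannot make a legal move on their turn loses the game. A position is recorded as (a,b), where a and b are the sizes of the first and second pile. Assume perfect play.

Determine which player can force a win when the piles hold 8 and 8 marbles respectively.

Ben wins.

Use the standard recursion: the mover loses at a terminal position; elsewhere, the mover wins exactly when some move hands the opponent an L position.
No move ever increases a pile, so every position that can arise here has a ≤ 8 and b ≤ 8; it is enough to label the cells with 0 ≤ a ≤ 8 and 0 ≤ b ≤ 8.
Every move lowers a or b (never raises either), so fill the grid row by row in increasing a, and left to right within a row: each cell's successors are then already labelled.
      b=0  b=1  b=2  b=3  b=4  b=5  b=6  b=7  b=8
a=0:    L    W    L    W    L    W    L    W    L
a=1:    W    W    W    W    W    W    W    W    W
a=2:    L    W    L    W    L    W    L    W    L
a=3:    W    W    W    W    W    W    W    W    W
a=4:    L    W    L    W    L    W    L    W    L
a=5:    W    W    W    W    W    W    W    W    W
a=6:    L    W    L    W    L    W    L    W    L
a=7:    W    W    W    W    W    W    W    W    W
a=8:    L    W    L    W    L    W    L    W    L
Cells with no legal move (terminal, hence L): (0,0).
The remaining L cells, each justified by listing all of its moves:
(0,2): only reaches (0,1)(W), which is W → L
(0,4): only reaches (0,3)(W), which is W → L
(0,6): only reaches (0,5)(W), which is W → L
(0,8): only reaches (0,7)(W), which is W → L
(2,0): only reaches (1,0)(W), which is W → L
(2,2): only reaches (1,2)(W), (2,1)(W), (1,1)(W), all W → L
(2,4): only reaches (1,4)(W), (2,3)(W), (1,3)(W), all W → L
(2,6): only reaches (1,6)(W), (2,5)(W), (1,5)(W), all W → L
(2,8): only reaches (1,8)(W), (2,7)(W), (1,7)(W), all W → L
(4,0): only reaches (3,0)(W), (1,0)(W), all W → L
(4,2): only reaches (3,2)(W), (1,2)(W), (4,1)(W), (3,1)(W), all W → L
(4,4): only reaches (3,4)(W), (1,4)(W), (4,3)(W), (3,3)(W), all W → L
(4,6): only reaches (3,6)(W), (1,6)(W), (4,5)(W), (3,5)(W), all W → L
(4,8): only reaches (3,8)(W), (1,8)(W), (4,7)(W), (3,7)(W), all W → L
(6,0): only reaches (5,0)(W), (3,0)(W), all W → L
(6,2): only reaches (5,2)(W), (3,2)(W), (6,1)(W), (5,1)(W), all W → L
(6,4): only reaches (5,4)(W), (3,4)(W), (6,3)(W), (5,3)(W), all W → L
(6,6): only reaches (5,6)(W), (3,6)(W), (6,5)(W), (5,5)(W), all W → L
(6,8): only reaches (5,8)(W), (3,8)(W), (6,7)(W), (5,7)(W), all W → L
(8,0): only reaches (7,0)(W), (5,0)(W), all W → L
(8,2): only reaches (7,2)(W), (5,2)(W), (8,1)(W), (7,1)(W), all W → L
(8,4): only reaches (7,4)(W), (5,4)(W), (8,3)(W), (7,3)(W), all W → L
(8,6): only reaches (7,6)(W), (5,6)(W), (8,5)(W), (7,5)(W), all W → L
(8,8): only reaches (7,8)(W), (5,8)(W), (8,7)(W), (7,7)(W), all W → L
Every other cell has at least one move into one of the L cells above, so it is W.
Every move from (8,8) reaches a W position, so the mover loses.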